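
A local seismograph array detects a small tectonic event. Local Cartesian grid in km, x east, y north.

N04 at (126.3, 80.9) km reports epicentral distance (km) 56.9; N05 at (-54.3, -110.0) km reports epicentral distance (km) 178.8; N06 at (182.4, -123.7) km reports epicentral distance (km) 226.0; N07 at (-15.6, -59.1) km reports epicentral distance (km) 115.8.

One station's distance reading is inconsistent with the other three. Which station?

N04

Solve using three stations at a time. Using N05, N06, N07 (subtract circle equations pairwise → linear system) gives (x, y) ≈ (33.1, 46.0).
Distances from that point to each station vs reported:
  N04: calculated 99.5 vs reported 56.9 → residual 42.6 km
  N05: calculated 178.8 vs reported 178.8 → residual 0.0 km
  N06: calculated 226.0 vs reported 226.0 → residual 0.0 km
  N07: calculated 115.9 vs reported 115.8 → residual 0.1 km
N05, N06, N07 are mutually consistent (residuals ≈ 0); N04 is off by 42.6 km.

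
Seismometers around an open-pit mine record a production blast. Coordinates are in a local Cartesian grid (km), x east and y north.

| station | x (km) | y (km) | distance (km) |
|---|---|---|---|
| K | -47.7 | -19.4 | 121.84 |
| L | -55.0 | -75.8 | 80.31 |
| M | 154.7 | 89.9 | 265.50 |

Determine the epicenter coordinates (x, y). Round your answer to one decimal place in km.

x ≈ 4.9 km, y ≈ -129.3 km

Circle about each station: (x + 47.7)² + (y + 19.4)² = 121.84²; (x + 55.0)² + (y + 75.8)² = 80.31²; (x − 154.7)² + (y − 89.9)² = 265.50².
Subtracting the K equation from the L and M equations removes the quadratic terms:
-14.6 x − 112.8 y = 14514.28
404.8 x + 218.6 y = -26282.81
Solving the 2×2 system: x ≈ 4.9, y ≈ -129.3 km.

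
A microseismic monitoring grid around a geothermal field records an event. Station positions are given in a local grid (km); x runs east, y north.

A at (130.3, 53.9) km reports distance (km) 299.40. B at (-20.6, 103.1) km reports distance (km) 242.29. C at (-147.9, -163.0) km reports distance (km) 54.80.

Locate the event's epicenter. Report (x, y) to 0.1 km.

Circle about each station: (x − 130.3)² + (y − 53.9)² = 299.40²; (x + 20.6)² + (y − 103.1)² = 242.29²; (x + 147.9)² + (y + 163.0)² = 54.80².
Subtracting the A equation from the B and C equations removes the quadratic terms:
-301.8 x + 98.4 y = 22106.59
-556.4 x − 433.8 y = 115197.43
Solving the 2×2 system: x ≈ -112.7, y ≈ -121.0 km.

-112.7 km east, -121.0 km north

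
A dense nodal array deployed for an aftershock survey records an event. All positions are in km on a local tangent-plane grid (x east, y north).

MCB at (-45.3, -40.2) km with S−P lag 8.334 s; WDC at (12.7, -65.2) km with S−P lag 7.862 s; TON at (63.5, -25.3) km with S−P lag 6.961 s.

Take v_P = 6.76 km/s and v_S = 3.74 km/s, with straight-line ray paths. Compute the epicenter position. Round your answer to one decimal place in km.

11.3 km east, 0.6 km north

Distance from S−P lag: d = Δt · v_P v_S / (v_P − v_S) = Δt · (6.76·3.74)/(6.76−3.74) ≈ 8.3717·Δt.
So d_MCB = 69.77, d_WDC = 65.82, d_TON = 58.28 km.
Circle about each station: (x + 45.3)² + (y + 40.2)² = 69.77²; (x − 12.7)² + (y + 65.2)² = 65.82²; (x − 63.5)² + (y + 25.3)² = 58.28².
Subtracting the MCB equation from the WDC and TON equations removes the quadratic terms:
116.0 x − 50.0 y = 1279.78
217.6 x + 29.8 y = 2475.50
Solving the 2×2 system: x ≈ 11.3, y ≈ 0.6 km.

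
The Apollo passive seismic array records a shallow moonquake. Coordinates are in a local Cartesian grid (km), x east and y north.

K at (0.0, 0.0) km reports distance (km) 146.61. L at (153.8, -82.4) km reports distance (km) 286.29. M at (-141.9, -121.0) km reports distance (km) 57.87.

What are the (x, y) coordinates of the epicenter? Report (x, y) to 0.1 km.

x ≈ -131.9 km, y ≈ -64.0 km

Circle about each station: x² + y² = 146.61²; (x − 153.8)² + (y + 82.4)² = 286.29²; (x + 141.9)² + (y + 121.0)² = 57.87².
Subtracting the K equation from the L and M equations removes the quadratic terms:
307.6 x − 164.8 y = -30023.27
-283.8 x − 242.0 y = 52922.17
Solving the 2×2 system: x ≈ -131.9, y ≈ -64.0 km.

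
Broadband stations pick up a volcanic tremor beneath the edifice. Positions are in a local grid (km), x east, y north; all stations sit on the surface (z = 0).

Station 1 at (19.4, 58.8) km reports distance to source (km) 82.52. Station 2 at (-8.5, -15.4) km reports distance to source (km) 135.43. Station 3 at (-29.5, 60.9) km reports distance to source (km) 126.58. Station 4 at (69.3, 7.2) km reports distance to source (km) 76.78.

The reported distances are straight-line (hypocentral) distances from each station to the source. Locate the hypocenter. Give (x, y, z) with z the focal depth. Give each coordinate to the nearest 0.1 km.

(89.5, 67.8, 42.6)

Each station gives a sphere (x−x_i)² + (y−y_i)² + z² = d_i² (stations at z=0).
Subtracting the Station 1 sphere from Station 2 and Station 3: z² cancels, leaving linear equations in x and y:
-55.8 x − 148.4 y = -15056.12
-97.8 x + 4.2 y = -8467.69
Solving: x ≈ 89.494, y ≈ 67.806 km (keep extra digits for the depth step; rounded: 89.5, 67.8).
Then from the Station 1 sphere: z² = 82.52² − (x − 19.4)² − (y − 58.8)² with x = 89.494, y = 67.806, so z ≈ 42.606 ≈ 42.6 km.
Check against Station 4 (with the unrounded solution): distance 76.79 ≈ 76.78 km. ✓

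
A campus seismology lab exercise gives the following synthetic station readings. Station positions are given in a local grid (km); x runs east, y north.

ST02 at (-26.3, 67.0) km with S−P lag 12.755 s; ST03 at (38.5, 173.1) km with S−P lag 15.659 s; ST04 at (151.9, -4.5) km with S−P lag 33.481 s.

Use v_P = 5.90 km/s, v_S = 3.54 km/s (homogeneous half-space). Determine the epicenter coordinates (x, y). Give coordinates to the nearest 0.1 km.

-98.7 km east, 153.6 km north

Distance from S−P lag: d = Δt · v_P v_S / (v_P − v_S) = Δt · (5.90·3.54)/(5.90−3.54) ≈ 8.8500·Δt.
So d_ST02 = 112.88, d_ST03 = 138.58, d_ST04 = 296.31 km.
Circle about each station: (x + 26.3)² + (y − 67.0)² = 112.88²; (x − 38.5)² + (y − 173.1)² = 138.58²; (x − 151.9)² + (y + 4.5)² = 296.31².
Subtracting the ST02 equation from the ST03 and ST04 equations removes the quadratic terms:
129.6 x + 212.2 y = 19802.65
356.4 x − 143.0 y = -57144.55
Solving the 2×2 system: x ≈ -98.7, y ≈ 153.6 km.
Check against ST02 (with the unrounded x, y): √((x + 26.3)²+(y − 67.0)²) = 112.89 ≈ 112.88 km. ✓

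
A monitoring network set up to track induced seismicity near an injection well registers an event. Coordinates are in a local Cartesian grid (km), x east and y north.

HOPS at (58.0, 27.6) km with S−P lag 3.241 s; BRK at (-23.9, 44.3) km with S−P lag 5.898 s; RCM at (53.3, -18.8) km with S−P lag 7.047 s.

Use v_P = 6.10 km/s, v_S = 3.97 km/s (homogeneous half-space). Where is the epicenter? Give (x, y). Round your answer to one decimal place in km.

x ≈ 41.2 km, y ≈ 60.4 km

Distance from S−P lag: d = Δt · v_P v_S / (v_P − v_S) = Δt · (6.10·3.97)/(6.10−3.97) ≈ 11.3695·Δt.
So d_HOPS = 36.85, d_BRK = 67.06, d_RCM = 80.12 km.
Circle about each station: (x − 58.0)² + (y − 27.6)² = 36.85²; (x + 23.9)² + (y − 44.3)² = 67.06²; (x − 53.3)² + (y + 18.8)² = 80.12².
Subtracting pairs of circle equations eliminates x²+y² and gives linear equations (the radical axes):
-163.8 x + 33.4 y = -4731.18
-9.4 x − 92.8 y = -5992.72
Solving the 2×2 system: x ≈ 41.2, y ≈ 60.4 km.
Check against HOPS (with the unrounded x, y): √((x − 58.0)²+(y − 27.6)²) = 36.85 ≈ 36.85 km. ✓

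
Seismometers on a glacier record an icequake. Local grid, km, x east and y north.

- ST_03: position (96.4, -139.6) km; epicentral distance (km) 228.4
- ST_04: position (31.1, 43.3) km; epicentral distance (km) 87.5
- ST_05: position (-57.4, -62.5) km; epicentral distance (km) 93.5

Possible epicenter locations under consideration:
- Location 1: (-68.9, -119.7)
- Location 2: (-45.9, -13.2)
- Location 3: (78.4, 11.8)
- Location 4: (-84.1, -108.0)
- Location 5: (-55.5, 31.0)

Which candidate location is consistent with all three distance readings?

Location 5

For each candidate, compare |candidate − station| to the reported distance:
Location 1: residuals ST_03 61.9, ST_04 103.7, ST_05 35.2 → max 103.7 km
Location 2: residuals ST_03 38.1, ST_04 8.0, ST_05 42.9 → max 42.9 km
Location 3: residuals ST_03 75.9, ST_04 30.7, ST_05 61.3 → max 75.9 km
Location 4: residuals ST_03 45.2, ST_04 102.7, ST_05 40.7 → max 102.7 km
Location 5: residuals ST_03 0.0, ST_04 0.0, ST_05 0.0 → max 0.0 km
Only Location 5 has all residuals ≈ 0.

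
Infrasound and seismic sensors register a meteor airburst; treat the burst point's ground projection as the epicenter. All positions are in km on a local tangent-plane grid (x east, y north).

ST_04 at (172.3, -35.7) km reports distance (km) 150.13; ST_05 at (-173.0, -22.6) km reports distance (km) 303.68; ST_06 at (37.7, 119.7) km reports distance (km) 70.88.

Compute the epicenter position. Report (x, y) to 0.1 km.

Circle about each station: (x − 172.3)² + (y + 35.7)² = 150.13²; (x + 173.0)² + (y + 22.6)² = 303.68²; (x − 37.7)² + (y − 119.7)² = 70.88².
Subtracting pairs of circle equations eliminates x²+y² and gives linear equations (the radical axes):
-690.6 x + 26.2 y = -70204.55
-269.2 x + 310.8 y = 2302.64
Solving the 2×2 system: x ≈ 105.4, y ≈ 98.7 km.

105.4 km east, 98.7 km north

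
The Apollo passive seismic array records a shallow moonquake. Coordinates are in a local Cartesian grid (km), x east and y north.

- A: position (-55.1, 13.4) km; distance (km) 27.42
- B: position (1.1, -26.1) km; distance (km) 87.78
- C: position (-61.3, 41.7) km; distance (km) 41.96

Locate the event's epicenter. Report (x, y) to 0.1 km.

Circle about each station: (x + 55.1)² + (y − 13.4)² = 27.42²; (x − 1.1)² + (y + 26.1)² = 87.78²; (x + 61.3)² + (y − 41.7)² = 41.96².
Subtracting the A equation from the B and C equations removes the quadratic terms:
112.4 x − 79.0 y = -9486.62
-12.4 x + 56.6 y = 1272.22
Solving the 2×2 system: x ≈ -81.1, y ≈ 4.7 km.
Check against A (with the unrounded x, y): √((x + 55.1)²+(y − 13.4)²) = 27.40 ≈ 27.42 km. ✓

(-81.1, 4.7)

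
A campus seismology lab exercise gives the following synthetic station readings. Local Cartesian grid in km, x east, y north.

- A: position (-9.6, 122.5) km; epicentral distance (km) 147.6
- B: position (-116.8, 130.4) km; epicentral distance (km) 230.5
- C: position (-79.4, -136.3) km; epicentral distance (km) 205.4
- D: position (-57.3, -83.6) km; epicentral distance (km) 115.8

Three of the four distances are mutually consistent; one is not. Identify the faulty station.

Solve using three stations at a time. Using A, B, C (subtract circle equations pairwise → linear system) gives (x, y) ≈ (73.7, 0.6).
Distances from that point to each station vs reported:
  A: calculated 147.6 vs reported 147.6 → residual 0.0 km
  B: calculated 230.5 vs reported 230.5 → residual 0.0 km
  C: calculated 205.4 vs reported 205.4 → residual 0.0 km
  D: calculated 155.8 vs reported 115.8 → residual 40.0 km
A, B, C are mutually consistent (residuals ≈ 0); D is off by 40.0 km.

D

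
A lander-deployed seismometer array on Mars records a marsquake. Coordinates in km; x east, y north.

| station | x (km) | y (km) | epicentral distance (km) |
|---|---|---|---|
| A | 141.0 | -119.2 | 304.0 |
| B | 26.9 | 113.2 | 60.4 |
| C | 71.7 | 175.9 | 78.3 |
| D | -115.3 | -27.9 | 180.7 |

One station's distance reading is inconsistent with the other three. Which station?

C

Solve using three stations at a time. Using A, B, D (subtract circle equations pairwise → linear system) gives (x, y) ≈ (-30.6, 131.7).
Distances from that point to each station vs reported:
  A: calculated 304.0 vs reported 304.0 → residual 0.0 km
  B: calculated 60.4 vs reported 60.4 → residual 0.0 km
  C: calculated 111.4 vs reported 78.3 → residual 33.1 km
  D: calculated 180.7 vs reported 180.7 → residual 0.0 km
A, B, D are mutually consistent (residuals ≈ 0); C is off by 33.1 km.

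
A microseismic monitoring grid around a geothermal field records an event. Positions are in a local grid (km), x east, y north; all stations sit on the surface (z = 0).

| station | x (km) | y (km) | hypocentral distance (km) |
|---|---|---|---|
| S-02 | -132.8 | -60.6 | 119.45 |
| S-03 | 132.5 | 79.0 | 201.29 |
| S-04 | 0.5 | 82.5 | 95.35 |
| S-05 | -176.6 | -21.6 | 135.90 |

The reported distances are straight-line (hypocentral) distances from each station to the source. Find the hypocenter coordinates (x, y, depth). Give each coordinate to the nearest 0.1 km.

(-54.2, 17.9, 43.9)

Each station gives a sphere (x−x_i)² + (y−y_i)² + z² = d_i² (stations at z=0).
Subtracting the S-02 sphere from S-03 and S-04: z² cancels, leaving linear equations in x and y:
530.6 x + 279.2 y = -23760.31
266.6 x + 286.2 y = -9325.02
Solving: x ≈ -54.204, y ≈ 17.910 km (keep extra digits for the depth step; rounded: -54.2, 17.9).
Then from the S-02 sphere: z² = 119.45² − (x + 132.8)² − (y + 60.6)² with x = -54.204, y = 17.910, so z ≈ 43.899 ≈ 43.9 km.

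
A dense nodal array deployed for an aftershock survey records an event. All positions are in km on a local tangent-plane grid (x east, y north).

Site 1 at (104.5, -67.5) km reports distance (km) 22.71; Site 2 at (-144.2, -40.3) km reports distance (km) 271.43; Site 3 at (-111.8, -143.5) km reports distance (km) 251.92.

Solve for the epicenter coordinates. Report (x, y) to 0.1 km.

(126.4, -61.5)

Circle about each station: (x − 104.5)² + (y + 67.5)² = 22.71²; (x + 144.2)² + (y + 40.3)² = 271.43²; (x + 111.8)² + (y + 143.5)² = 251.92².
Subtracting the Site 1 equation from the Site 2 and Site 3 equations removes the quadratic terms:
-497.4 x + 54.4 y = -66217.27
-432.6 x − 152.0 y = -45332.95
Solving the 2×2 system: x ≈ 126.4, y ≈ -61.5 km.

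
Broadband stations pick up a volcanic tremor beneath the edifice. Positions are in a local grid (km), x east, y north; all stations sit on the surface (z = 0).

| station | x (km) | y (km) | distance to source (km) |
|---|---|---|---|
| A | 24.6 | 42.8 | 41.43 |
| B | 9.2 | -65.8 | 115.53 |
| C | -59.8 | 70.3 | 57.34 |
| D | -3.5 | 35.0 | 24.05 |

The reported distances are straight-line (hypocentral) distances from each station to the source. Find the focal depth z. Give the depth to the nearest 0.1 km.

Each station gives a sphere (x−x_i)² + (y−y_i)² + z² = d_i² (stations at z=0).
Subtracting the A sphere from B and C: z² cancels, leaving linear equations in x and y:
-30.8 x − 217.2 y = -9653.46
-168.8 x + 55.0 y = 4509.70
Solving: x ≈ -11.694, y ≈ 46.103 km (keep extra digits for the depth step; rounded: -11.7, 46.1).
Then from the A sphere: z² = 41.43² − (x − 24.6)² − (y − 42.8)² with x = -11.694, y = 46.103, so z ≈ 19.705 ≈ 19.7 km.

19.7 km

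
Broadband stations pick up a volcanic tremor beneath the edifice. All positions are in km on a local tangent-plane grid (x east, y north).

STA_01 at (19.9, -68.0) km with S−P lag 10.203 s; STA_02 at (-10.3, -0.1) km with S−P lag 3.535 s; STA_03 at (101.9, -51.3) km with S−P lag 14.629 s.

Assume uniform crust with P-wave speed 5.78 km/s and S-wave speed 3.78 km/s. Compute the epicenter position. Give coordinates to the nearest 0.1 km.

Distance from S−P lag: d = Δt · v_P v_S / (v_P − v_S) = Δt · (5.78·3.78)/(5.78−3.78) ≈ 10.9242·Δt.
So d_STA_01 = 111.46, d_STA_02 = 38.62, d_STA_03 = 159.81 km.
Circle about each station: (x − 19.9)² + (y + 68.0)² = 111.46²; (x + 10.3)² + (y + 0.1)² = 38.62²; (x − 101.9)² + (y + 51.3)² = 159.81².
Subtracting the STA_01 equation from the STA_02 and STA_03 equations removes the quadratic terms:
-60.4 x + 135.8 y = 6017.92
164.0 x + 33.4 y = -5120.61
Solving the 2×2 system: x ≈ -36.9, y ≈ 27.9 km.

-36.9 km east, 27.9 km north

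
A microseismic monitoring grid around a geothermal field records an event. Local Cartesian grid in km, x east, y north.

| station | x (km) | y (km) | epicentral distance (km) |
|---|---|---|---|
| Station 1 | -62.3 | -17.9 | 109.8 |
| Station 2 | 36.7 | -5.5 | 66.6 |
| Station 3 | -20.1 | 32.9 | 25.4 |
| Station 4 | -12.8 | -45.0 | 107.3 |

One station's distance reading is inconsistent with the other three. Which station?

Solve using three stations at a time. Using Station 1, Station 2, Station 4 (subtract circle equations pairwise → linear system) gives (x, y) ≈ (16.9, 58.1).
Distances from that point to each station vs reported:
  Station 1: calculated 109.8 vs reported 109.8 → residual 0.0 km
  Station 2: calculated 66.6 vs reported 66.6 → residual 0.0 km
  Station 3: calculated 44.8 vs reported 25.4 → residual 19.4 km
  Station 4: calculated 107.3 vs reported 107.3 → residual 0.0 km
Station 1, Station 2, Station 4 are mutually consistent (residuals ≈ 0); Station 3 is off by 19.4 km.

Station 3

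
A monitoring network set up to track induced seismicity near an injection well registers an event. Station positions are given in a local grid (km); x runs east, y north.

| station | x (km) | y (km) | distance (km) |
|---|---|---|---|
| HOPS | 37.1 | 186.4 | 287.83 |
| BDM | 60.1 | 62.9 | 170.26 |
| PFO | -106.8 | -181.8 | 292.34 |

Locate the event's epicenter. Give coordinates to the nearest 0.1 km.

Circle about each station: (x − 37.1)² + (y − 186.4)² = 287.83²; (x − 60.1)² + (y − 62.9)² = 170.26²; (x + 106.8)² + (y + 181.8)² = 292.34².
Subtracting the HOPS equation from the BDM and PFO equations removes the quadratic terms:
46.0 x − 247.0 y = 25304.69
-287.8 x − 736.4 y = 5719.54
Solving the 2×2 system: x ≈ 164.1, y ≈ -71.9 km.
Check against HOPS (with the unrounded x, y): √((x − 37.1)²+(y − 186.4)²) = 287.82 ≈ 287.83 km. ✓

(164.1, -71.9)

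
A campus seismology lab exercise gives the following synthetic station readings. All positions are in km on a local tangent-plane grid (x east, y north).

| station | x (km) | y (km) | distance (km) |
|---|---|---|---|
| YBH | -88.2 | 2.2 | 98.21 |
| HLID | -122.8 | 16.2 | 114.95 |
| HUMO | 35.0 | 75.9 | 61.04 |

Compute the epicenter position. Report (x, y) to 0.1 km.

Circle about each station: (x + 88.2)² + (y − 2.2)² = 98.21²; (x + 122.8)² + (y − 16.2)² = 114.95²; (x − 35.0)² + (y − 75.9)² = 61.04².
Subtracting the YBH equation from the HLID and HUMO equations removes the quadratic terms:
-69.2 x + 28.0 y = 3989.90
246.4 x + 147.4 y = 5121.05
Solving the 2×2 system: x ≈ -26.0, y ≈ 78.2 km.

x ≈ -26.0 km, y ≈ 78.2 km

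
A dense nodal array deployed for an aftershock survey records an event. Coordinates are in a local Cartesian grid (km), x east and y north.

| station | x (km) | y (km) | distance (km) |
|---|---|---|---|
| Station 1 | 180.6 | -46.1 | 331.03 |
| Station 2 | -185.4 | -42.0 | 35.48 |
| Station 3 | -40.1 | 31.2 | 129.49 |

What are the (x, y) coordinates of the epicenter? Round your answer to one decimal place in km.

Circle about each station: (x − 180.6)² + (y + 46.1)² = 331.03²; (x + 185.4)² + (y + 42.0)² = 35.48²; (x + 40.1)² + (y − 31.2)² = 129.49².
Subtracting pairs of circle equations eliminates x²+y² and gives linear equations (the radical axes):
-732.0 x + 8.2 y = 109717.62
-441.4 x + 154.6 y = 60653.08
Solving the 2×2 system: x ≈ -150.3, y ≈ -36.8 km.

-150.3 km east, -36.8 km north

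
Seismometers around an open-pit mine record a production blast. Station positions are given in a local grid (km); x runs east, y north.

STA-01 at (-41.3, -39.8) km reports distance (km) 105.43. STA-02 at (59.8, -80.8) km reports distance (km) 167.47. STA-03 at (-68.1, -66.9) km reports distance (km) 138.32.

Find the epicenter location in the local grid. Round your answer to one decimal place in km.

(-24.0, 64.2)

Circle about each station: (x + 41.3)² + (y + 39.8)² = 105.43²; (x − 59.8)² + (y + 80.8)² = 167.47²; (x + 68.1)² + (y + 66.9)² = 138.32².
Subtracting the STA-01 equation from the STA-02 and STA-03 equations removes the quadratic terms:
202.2 x − 82.0 y = -10115.77
-53.6 x − 54.2 y = -2193.45
Solving the 2×2 system: x ≈ -24.0, y ≈ 64.2 km.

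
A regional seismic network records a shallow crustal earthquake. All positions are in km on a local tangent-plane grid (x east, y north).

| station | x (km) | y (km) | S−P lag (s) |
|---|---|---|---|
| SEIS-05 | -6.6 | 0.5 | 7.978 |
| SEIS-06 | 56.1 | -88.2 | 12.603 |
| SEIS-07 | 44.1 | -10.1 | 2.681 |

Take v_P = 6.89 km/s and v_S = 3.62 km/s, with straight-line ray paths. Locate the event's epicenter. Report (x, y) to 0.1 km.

x ≈ 53.8 km, y ≈ 7.9 km

Distance from S−P lag: d = Δt · v_P v_S / (v_P − v_S) = Δt · (6.89·3.62)/(6.89−3.62) ≈ 7.6275·Δt.
So d_SEIS-05 = 60.85, d_SEIS-06 = 96.13, d_SEIS-07 = 20.45 km.
Circle about each station: (x + 6.6)² + (y − 0.5)² = 60.85²; (x − 56.1)² + (y + 88.2)² = 96.13²; (x − 44.1)² + (y + 10.1)² = 20.45².
Subtracting pairs of circle equations eliminates x²+y² and gives linear equations (the radical axes):
125.4 x − 177.4 y = 5344.39
101.4 x − 21.2 y = 5287.53
Solving the 2×2 system: x ≈ 53.8, y ≈ 7.9 km.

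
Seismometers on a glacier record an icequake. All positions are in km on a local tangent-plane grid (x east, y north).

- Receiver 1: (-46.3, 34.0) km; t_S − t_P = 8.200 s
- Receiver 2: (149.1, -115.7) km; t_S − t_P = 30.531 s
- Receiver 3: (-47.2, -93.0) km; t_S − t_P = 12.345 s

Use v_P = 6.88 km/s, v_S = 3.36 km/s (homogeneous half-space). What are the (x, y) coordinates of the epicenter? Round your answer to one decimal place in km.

(-24.4, -15.2)

Distance from S−P lag: d = Δt · v_P v_S / (v_P − v_S) = Δt · (6.88·3.36)/(6.88−3.36) ≈ 6.5673·Δt.
So d_Receiver 1 = 53.85, d_Receiver 2 = 200.51, d_Receiver 3 = 81.07 km.
Circle about each station: (x + 46.3)² + (y − 34.0)² = 53.85²; (x − 149.1)² + (y + 115.7)² = 200.51²; (x + 47.2)² + (y + 93.0)² = 81.07².
Subtracting the Receiver 1 equation from the Receiver 2 and Receiver 3 equations removes the quadratic terms:
390.8 x − 299.4 y = -4986.83
-1.8 x − 254.0 y = 3904.63
Solving the 2×2 system: x ≈ -24.4, y ≈ -15.2 km.
Check against Receiver 1 (with the unrounded x, y): √((x + 46.3)²+(y − 34.0)²) = 53.85 ≈ 53.85 km. ✓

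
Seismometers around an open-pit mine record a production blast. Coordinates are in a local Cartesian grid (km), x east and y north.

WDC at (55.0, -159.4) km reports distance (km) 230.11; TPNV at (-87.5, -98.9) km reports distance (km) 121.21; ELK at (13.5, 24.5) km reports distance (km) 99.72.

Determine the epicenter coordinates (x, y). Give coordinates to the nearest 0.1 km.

(-86.2, 22.3)

Circle about each station: (x − 55.0)² + (y + 159.4)² = 230.11²; (x + 87.5)² + (y + 98.9)² = 121.21²; (x − 13.5)² + (y − 24.5)² = 99.72².
Subtracting the WDC equation from the TPNV and ELK equations removes the quadratic terms:
-285.0 x + 121.0 y = 27262.85
-83.0 x + 367.8 y = 15355.67
Solving the 2×2 system: x ≈ -86.2, y ≈ 22.3 km.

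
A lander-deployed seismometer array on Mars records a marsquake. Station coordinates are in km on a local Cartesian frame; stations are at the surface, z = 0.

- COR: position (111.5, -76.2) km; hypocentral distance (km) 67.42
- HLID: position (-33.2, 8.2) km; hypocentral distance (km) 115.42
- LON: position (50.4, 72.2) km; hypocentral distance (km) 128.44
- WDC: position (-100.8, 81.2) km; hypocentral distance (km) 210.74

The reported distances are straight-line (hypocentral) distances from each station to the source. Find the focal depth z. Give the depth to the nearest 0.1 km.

depth ≈ 34.8 km

Each station gives a sphere (x−x_i)² + (y−y_i)² + z² = d_i² (stations at z=0).
Subtracting the COR sphere from HLID and LON: z² cancels, leaving linear equations in x and y:
-289.4 x + 168.8 y = -25845.53
-122.2 x + 296.8 y = -22437.07
Solving: x ≈ 59.503, y ≈ -51.098 km (keep extra digits for the depth step; rounded: 59.5, -51.1).
Then from the COR sphere: z² = 67.42² − (x − 111.5)² − (y + 76.2)² with x = 59.503, y = -51.098, so z ≈ 34.809 ≈ 34.8 km.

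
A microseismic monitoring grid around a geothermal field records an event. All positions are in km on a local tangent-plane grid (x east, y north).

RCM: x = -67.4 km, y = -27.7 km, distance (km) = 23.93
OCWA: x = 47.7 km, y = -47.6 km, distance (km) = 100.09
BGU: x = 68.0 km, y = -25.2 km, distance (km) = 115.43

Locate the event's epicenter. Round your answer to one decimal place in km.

-47.0 km east, -15.2 km north

Circle about each station: (x + 67.4)² + (y + 27.7)² = 23.93²; (x − 47.7)² + (y + 47.6)² = 100.09²; (x − 68.0)² + (y + 25.2)² = 115.43².
Subtracting the RCM equation from the OCWA and BGU equations removes the quadratic terms:
230.2 x − 39.8 y = -10214.36
270.8 x + 5.0 y = -12802.45
Solving the 2×2 system: x ≈ -47.0, y ≈ -15.2 km.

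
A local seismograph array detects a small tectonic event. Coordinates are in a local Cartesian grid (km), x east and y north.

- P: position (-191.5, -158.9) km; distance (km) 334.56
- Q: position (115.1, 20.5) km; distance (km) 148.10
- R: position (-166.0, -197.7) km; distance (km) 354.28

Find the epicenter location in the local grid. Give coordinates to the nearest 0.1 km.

Circle about each station: (x + 191.5)² + (y + 158.9)² = 334.56²; (x − 115.1)² + (y − 20.5)² = 148.10²; (x + 166.0)² + (y + 197.7)² = 354.28².
Subtracting the P equation from the Q and R equations removes the quadratic terms:
613.2 x + 358.8 y = 41743.58
51.0 x − 77.6 y = -8864.09
Solving the 2×2 system: x ≈ 0.9, y ≈ 114.8 km.
Check against P (with the unrounded x, y): √((x + 191.5)²+(y + 158.9)²) = 334.57 ≈ 334.56 km. ✓

0.9 km east, 114.8 km north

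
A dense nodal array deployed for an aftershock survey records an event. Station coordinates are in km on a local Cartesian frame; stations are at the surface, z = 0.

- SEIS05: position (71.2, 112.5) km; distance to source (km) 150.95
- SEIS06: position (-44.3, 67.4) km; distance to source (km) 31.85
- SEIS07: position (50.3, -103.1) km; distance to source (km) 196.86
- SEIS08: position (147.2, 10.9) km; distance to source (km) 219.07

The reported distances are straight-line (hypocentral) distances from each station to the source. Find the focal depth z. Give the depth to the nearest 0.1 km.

depth ≈ 18.2 km

Each station gives a sphere (x−x_i)² + (y−y_i)² + z² = d_i² (stations at z=0).
Subtracting the SEIS05 sphere from SEIS06 and SEIS07: z² cancels, leaving linear equations in x and y:
-231.0 x − 90.2 y = 10551.04
-41.8 x − 431.2 y = -20533.95
Solving: x ≈ -66.799, y ≈ 54.096 km (keep extra digits for the depth step; rounded: -66.8, 54.1).
Then from the SEIS05 sphere: z² = 150.95² − (x − 71.2)² − (y − 112.5)² with x = -66.799, y = 54.096, so z ≈ 18.198 ≈ 18.2 km.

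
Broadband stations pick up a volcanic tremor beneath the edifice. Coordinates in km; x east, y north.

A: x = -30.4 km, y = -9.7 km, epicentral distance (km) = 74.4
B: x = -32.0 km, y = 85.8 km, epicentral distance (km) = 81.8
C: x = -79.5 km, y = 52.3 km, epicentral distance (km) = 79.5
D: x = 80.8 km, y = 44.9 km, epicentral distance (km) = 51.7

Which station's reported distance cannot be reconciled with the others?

Solve using three stations at a time. Using A, B, D (subtract circle equations pairwise → linear system) gives (x, y) ≈ (30.5, 33.0).
Distances from that point to each station vs reported:
  A: calculated 74.4 vs reported 74.4 → residual 0.0 km
  B: calculated 81.8 vs reported 81.8 → residual 0.0 km
  C: calculated 111.7 vs reported 79.5 → residual 32.2 km
  D: calculated 51.7 vs reported 51.7 → residual 0.0 km
A, B, D are mutually consistent (residuals ≈ 0); C is off by 32.2 km.

C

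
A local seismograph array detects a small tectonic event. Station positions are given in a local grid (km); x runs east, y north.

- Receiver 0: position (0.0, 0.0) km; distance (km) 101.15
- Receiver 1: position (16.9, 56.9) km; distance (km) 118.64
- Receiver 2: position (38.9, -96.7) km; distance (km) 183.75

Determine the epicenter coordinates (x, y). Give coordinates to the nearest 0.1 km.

Circle about each station: x² + y² = 101.15²; (x − 16.9)² + (y − 56.9)² = 118.64²; (x − 38.9)² + (y + 96.7)² = 183.75².
Subtracting pairs of circle equations eliminates x²+y² and gives linear equations (the radical axes):
33.8 x + 113.8 y = -320.91
77.8 x − 193.4 y = -12668.64
Solving the 2×2 system: x ≈ -97.7, y ≈ 26.2 km.

x ≈ -97.7 km, y ≈ 26.2 km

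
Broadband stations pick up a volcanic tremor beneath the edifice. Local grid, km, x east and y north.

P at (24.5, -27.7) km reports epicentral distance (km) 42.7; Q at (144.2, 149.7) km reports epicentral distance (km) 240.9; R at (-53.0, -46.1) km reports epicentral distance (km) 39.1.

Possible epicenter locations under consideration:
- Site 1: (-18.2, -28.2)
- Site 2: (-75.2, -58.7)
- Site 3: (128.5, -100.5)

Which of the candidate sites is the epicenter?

For each candidate, compare |candidate − station| to the reported distance:
Site 1: residuals P 0.0, Q 0.0, R 0.0 → max 0.0 km
Site 2: residuals P 61.7, Q 61.7, R 13.6 → max 61.7 km
Site 3: residuals P 84.2, Q 9.8, R 150.4 → max 150.4 km
Only Site 1 has all residuals ≈ 0.

Site 1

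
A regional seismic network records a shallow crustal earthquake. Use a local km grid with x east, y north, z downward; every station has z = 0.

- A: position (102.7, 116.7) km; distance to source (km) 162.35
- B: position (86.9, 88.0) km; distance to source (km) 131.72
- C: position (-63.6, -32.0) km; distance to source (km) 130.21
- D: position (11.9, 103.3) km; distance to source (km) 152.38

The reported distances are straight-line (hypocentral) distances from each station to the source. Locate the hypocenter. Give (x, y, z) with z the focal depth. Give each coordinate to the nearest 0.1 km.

Each station gives a sphere (x−x_i)² + (y−y_i)² + z² = d_i² (stations at z=0).
Subtracting the A sphere from B and C: z² cancels, leaving linear equations in x and y:
-31.6 x − 57.4 y = 136.79
-332.6 x − 297.4 y = -9694.34
Solving: x ≈ 61.603, y ≈ -36.297 km (keep extra digits for the depth step; rounded: 61.6, -36.3).
Then from the A sphere: z² = 162.35² − (x − 102.7)² − (y − 116.7)² with x = 61.603, y = -36.297, so z ≈ 35.503 ≈ 35.5 km.

x ≈ 61.6 km, y ≈ -36.3 km, depth ≈ 35.5 km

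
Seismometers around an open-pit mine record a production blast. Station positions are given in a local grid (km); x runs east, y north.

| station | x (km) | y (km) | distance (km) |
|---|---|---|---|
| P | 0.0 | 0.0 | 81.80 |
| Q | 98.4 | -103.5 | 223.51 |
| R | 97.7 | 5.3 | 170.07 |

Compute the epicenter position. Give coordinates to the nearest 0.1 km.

Circle about each station: x² + y² = 81.80²; (x − 98.4)² + (y + 103.5)² = 223.51²; (x − 97.7)² + (y − 5.3)² = 170.07².
Subtracting the P equation from the Q and R equations removes the quadratic terms:
196.8 x − 207.0 y = -22870.67
195.4 x + 10.6 y = -12659.18
Solving the 2×2 system: x ≈ -67.3, y ≈ 46.5 km.

(-67.3, 46.5)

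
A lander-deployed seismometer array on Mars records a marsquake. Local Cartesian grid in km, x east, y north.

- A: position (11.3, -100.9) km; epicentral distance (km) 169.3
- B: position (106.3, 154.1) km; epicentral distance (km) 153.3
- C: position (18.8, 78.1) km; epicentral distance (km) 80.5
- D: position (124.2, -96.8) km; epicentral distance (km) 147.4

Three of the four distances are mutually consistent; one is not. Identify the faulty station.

Solve using three stations at a time. Using A, C, D (subtract circle equations pairwise → linear system) gives (x, y) ≈ (93.2, 47.3).
Distances from that point to each station vs reported:
  A: calculated 169.3 vs reported 169.3 → residual 0.0 km
  B: calculated 107.6 vs reported 153.3 → residual 45.7 km
  C: calculated 80.5 vs reported 80.5 → residual 0.0 km
  D: calculated 147.4 vs reported 147.4 → residual 0.0 km
A, C, D are mutually consistent (residuals ≈ 0); B is off by 45.7 km.

B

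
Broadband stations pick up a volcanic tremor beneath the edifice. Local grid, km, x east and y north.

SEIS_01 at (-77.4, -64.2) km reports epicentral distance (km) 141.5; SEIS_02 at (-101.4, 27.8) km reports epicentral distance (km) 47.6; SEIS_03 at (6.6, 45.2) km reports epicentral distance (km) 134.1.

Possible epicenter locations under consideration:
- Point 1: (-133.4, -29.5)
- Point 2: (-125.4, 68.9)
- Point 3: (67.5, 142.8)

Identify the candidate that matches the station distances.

Point 2

For each candidate, compare |candidate − station| to the reported distance:
Point 1: residuals SEIS_01 75.6, SEIS_02 18.0, SEIS_03 24.6 → max 75.6 km
Point 2: residuals SEIS_01 0.0, SEIS_02 0.0, SEIS_03 0.0 → max 0.0 km
Point 3: residuals SEIS_01 111.2, SEIS_02 156.7, SEIS_03 19.1 → max 156.7 km
Only Point 2 has all residuals ≈ 0.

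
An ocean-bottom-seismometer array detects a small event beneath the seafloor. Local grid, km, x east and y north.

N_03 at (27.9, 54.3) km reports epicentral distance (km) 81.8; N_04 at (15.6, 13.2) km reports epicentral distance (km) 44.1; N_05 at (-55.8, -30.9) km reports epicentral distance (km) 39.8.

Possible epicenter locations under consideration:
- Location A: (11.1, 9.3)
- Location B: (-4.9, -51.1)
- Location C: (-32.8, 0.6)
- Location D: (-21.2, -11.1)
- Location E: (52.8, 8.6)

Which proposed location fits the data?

For each candidate, compare |candidate − station| to the reported distance:
Location A: residuals N_03 33.8, N_04 38.1, N_05 38.2 → max 38.2 km
Location B: residuals N_03 28.6, N_04 23.4, N_05 15.0 → max 28.6 km
Location C: residuals N_03 0.8, N_04 5.9, N_05 0.8 → max 5.9 km
Location D: residuals N_03 0.0, N_04 0.0, N_05 0.1 → max 0.1 km
Location E: residuals N_03 29.8, N_04 6.6, N_05 75.8 → max 75.8 km
Only Location D has all residuals ≈ 0.

Location D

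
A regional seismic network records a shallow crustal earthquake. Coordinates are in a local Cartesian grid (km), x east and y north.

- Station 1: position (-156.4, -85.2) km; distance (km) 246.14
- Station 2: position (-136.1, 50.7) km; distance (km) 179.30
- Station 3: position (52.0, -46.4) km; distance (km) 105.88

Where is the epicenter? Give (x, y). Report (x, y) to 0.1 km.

Circle about each station: (x + 156.4)² + (y + 85.2)² = 246.14²; (x + 136.1)² + (y − 50.7)² = 179.30²; (x − 52.0)² + (y + 46.4)² = 105.88².
Subtracting the Station 1 equation from the Station 2 and Station 3 equations removes the quadratic terms:
40.6 x + 271.8 y = 17810.11
416.8 x + 77.6 y = 22511.29
Solving the 2×2 system: x ≈ 43.0, y ≈ 59.1 km.

(43.0, 59.1)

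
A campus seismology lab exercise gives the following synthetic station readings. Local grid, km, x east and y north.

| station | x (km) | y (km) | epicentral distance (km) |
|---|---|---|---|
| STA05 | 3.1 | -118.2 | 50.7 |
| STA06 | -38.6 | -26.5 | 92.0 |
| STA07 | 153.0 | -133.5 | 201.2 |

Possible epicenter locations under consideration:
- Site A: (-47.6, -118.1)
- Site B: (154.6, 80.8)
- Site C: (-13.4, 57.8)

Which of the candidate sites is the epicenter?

Site A

For each candidate, compare |candidate − station| to the reported distance:
Site A: residuals STA05 0.0, STA06 0.0, STA07 0.0 → max 0.0 km
Site B: residuals STA05 199.4, STA06 129.0, STA07 13.1 → max 199.4 km
Site C: residuals STA05 126.1, STA06 4.0, STA07 52.3 → max 126.1 km
Only Site A has all residuals ≈ 0.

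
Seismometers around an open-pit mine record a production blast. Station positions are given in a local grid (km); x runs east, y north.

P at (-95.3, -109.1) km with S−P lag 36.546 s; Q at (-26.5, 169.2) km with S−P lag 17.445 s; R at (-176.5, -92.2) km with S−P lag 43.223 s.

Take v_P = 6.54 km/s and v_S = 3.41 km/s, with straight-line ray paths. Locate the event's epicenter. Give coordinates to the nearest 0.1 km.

Distance from S−P lag: d = Δt · v_P v_S / (v_P − v_S) = Δt · (6.54·3.41)/(6.54−3.41) ≈ 7.1250·Δt.
So d_P = 260.39, d_Q = 124.30, d_R = 307.97 km.
Circle about each station: (x + 95.3)² + (y + 109.1)² = 260.39²; (x + 26.5)² + (y − 169.2)² = 124.30²; (x + 176.5)² + (y + 92.2)² = 307.97².
Subtracting pairs of circle equations eliminates x²+y² and gives linear equations (the radical axes):
137.6 x + 556.6 y = 60698.45
-162.4 x + 33.8 y = -8374.38
Solving the 2×2 system: x ≈ 70.6, y ≈ 91.6 km.
Check against P (with the unrounded x, y): √((x + 95.3)²+(y + 109.1)²) = 260.40 ≈ 260.39 km. ✓

70.6 km east, 91.6 km north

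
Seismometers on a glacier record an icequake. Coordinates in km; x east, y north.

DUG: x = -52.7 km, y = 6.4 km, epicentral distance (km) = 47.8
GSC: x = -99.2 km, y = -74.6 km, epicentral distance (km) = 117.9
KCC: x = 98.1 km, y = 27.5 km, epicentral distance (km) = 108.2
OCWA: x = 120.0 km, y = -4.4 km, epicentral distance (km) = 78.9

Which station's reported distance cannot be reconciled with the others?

OCWA

Solve using three stations at a time. Using DUG, GSC, KCC (subtract circle equations pairwise → linear system) gives (x, y) ≈ (-5.8, -2.7).
Distances from that point to each station vs reported:
  DUG: calculated 47.8 vs reported 47.8 → residual 0.0 km
  GSC: calculated 117.9 vs reported 117.9 → residual 0.0 km
  KCC: calculated 108.2 vs reported 108.2 → residual 0.0 km
  OCWA: calculated 125.8 vs reported 78.9 → residual 46.9 km
DUG, GSC, KCC are mutually consistent (residuals ≈ 0); OCWA is off by 46.9 km.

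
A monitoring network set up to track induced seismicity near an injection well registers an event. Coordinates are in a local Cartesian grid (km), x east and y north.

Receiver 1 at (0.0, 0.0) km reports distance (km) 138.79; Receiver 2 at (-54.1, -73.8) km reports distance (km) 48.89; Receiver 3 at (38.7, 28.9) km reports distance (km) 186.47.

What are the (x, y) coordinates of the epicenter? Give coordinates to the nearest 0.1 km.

(-93.9, -102.2)

Circle about each station: x² + y² = 138.79²; (x + 54.1)² + (y + 73.8)² = 48.89²; (x − 38.7)² + (y − 28.9)² = 186.47².
Subtracting pairs of circle equations eliminates x²+y² and gives linear equations (the radical axes):
-108.2 x − 147.6 y = 25245.68
77.4 x + 57.8 y = -13175.50
Solving the 2×2 system: x ≈ -93.9, y ≈ -102.2 km.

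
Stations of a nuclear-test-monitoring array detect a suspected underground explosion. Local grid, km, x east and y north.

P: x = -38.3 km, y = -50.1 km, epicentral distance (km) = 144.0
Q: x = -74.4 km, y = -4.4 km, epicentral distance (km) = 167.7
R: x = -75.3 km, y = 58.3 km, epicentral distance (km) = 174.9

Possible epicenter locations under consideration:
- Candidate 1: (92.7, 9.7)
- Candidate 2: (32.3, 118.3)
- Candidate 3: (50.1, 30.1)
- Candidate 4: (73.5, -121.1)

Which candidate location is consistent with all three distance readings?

Candidate 1

For each candidate, compare |candidate − station| to the reported distance:
Candidate 1: residuals P 0.0, Q 0.0, R 0.0 → max 0.0 km
Candidate 2: residuals P 38.6, Q 5.1, R 51.7 → max 51.7 km
Candidate 3: residuals P 24.6, Q 38.5, R 46.4 → max 46.4 km
Candidate 4: residuals P 11.6, Q 20.7, R 58.2 → max 58.2 km
Only Candidate 1 has all residuals ≈ 0.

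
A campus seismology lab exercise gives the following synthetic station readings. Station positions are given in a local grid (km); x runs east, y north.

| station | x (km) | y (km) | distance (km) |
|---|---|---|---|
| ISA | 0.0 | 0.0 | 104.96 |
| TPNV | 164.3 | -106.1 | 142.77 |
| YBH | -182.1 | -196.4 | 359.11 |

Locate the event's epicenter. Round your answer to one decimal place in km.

Circle about each station: x² + y² = 104.96²; (x − 164.3)² + (y + 106.1)² = 142.77²; (x + 182.1)² + (y + 196.4)² = 359.11².
Subtracting pairs of circle equations eliminates x²+y² and gives linear equations (the radical axes):
328.6 x − 212.2 y = 28885.03
-364.2 x − 392.8 y = -46210.02
Solving the 2×2 system: x ≈ 102.5, y ≈ 22.6 km.

x ≈ 102.5 km, y ≈ 22.6 km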